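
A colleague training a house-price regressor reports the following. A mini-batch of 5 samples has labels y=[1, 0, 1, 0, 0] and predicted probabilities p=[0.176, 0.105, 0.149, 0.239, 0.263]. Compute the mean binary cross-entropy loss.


L[0] = -ln(0.176) = 1.7373
L[1] = -ln(1-0.105) = -ln(0.895) = 0.1109
L[2] = -ln(0.149) = 1.9038
L[3] = -ln(1-0.239) = -ln(0.761) = 0.2731
L[4] = -ln(1-0.263) = -ln(0.737) = 0.3052
mean = (1.7373 + 0.1109 + 1.9038 + 0.2731 + 0.3052)/5 = 0.8661

0.8661


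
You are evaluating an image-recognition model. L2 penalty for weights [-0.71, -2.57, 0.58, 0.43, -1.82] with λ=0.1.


‖w‖₂² = (-0.71)² + (-2.57)² + (0.58)² + (0.43)² + (-1.82)²
     = 0.5041 + 6.6049 + 0.3364 + 0.1849 + 3.3124
     = 10.9427
λ·‖w‖₂² = 0.1·10.9427 = 1.09427

1.09427


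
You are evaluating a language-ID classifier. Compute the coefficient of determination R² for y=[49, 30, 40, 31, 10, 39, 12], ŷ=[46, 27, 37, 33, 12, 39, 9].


ȳ = 30.1429
SS_res = Σ(y-ŷ)² = 44
SS_tot = Σ(y-ȳ)² = 1266.86
R² = 1 - SS_res/SS_tot = 1 - 0.0347 = 0.9653

0.9653


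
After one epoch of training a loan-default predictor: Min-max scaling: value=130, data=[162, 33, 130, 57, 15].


min=15, max=162
(130-15)/(162-15) = 115/147 = 0.7823

0.7823


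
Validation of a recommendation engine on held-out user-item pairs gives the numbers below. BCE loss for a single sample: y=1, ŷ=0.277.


BCE = -[y·ln(p) + (1-y)·ln(1-p)]
= -1·ln(0.277) - 0
= -ln(0.277) = 1.2837

1.2837


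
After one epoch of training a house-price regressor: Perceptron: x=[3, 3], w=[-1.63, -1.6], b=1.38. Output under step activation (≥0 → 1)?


z = (3)·(-1.63) + (3)·(-1.6) + 1.38
  = -8.31
step(z) = 0 (z<0)

0


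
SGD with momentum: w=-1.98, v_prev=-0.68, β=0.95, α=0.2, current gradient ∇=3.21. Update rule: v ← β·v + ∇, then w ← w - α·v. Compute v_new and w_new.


v_new = 0.95·-0.68 + 3.21 = -0.646 + 3.21 = 2.564
w_new = -1.98 - 0.2·2.564 = -1.98 - 0.5128 = -2.4928

v_new=2.564, w_new=-2.4928


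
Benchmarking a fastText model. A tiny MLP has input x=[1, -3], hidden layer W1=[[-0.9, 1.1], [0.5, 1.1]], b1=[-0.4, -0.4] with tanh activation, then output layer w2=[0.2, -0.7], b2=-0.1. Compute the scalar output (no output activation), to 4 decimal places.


z1[0] = (-0.9)·(1) + (1.1)·(-3) - 0.4 = -4.6
z1[1] = (0.5)·(1) + (1.1)·(-3) - 0.4 = -3.2
h = tanh(z1) = [-0.9998, -0.9967]
output = (0.2)·(-0.9998) + (-0.7)·(-0.9967) - 0.1 = 0.3977

0.3977


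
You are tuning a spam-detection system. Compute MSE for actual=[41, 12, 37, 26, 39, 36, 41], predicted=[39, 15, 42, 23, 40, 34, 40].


Squared errors: (41-39)²=4, (12-15)²=9, (37-42)²=25, (26-23)²=9, (39-40)²=1, (36-34)²=4, (41-40)²=1
Sum = 53
MSE = 53/7 = 53/7

53/7


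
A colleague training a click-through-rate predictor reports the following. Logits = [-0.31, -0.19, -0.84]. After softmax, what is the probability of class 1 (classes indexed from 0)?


Exponentials: e^-0.31=0.7334, e^-0.19=0.827, e^-0.84=0.4317
Sum = 1.9921
Softmax = [0.3682, 0.4151, 0.2167]
p[1] = 0.827/1.9921 = 0.4151

0.4151


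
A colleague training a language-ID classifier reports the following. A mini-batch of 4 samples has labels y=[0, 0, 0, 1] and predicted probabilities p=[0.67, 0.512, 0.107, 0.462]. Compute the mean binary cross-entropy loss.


L[0] = -ln(1-0.67) = -ln(0.33) = 1.1087
L[1] = -ln(1-0.512) = -ln(0.488) = 0.7174
L[2] = -ln(1-0.107) = -ln(0.893) = 0.1132
L[3] = -ln(0.462) = 0.7722
mean = (1.1087 + 0.7174 + 0.1132 + 0.7722)/4 = 0.6779

0.6779


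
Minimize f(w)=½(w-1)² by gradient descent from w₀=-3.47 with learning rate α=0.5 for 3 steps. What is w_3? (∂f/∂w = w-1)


step 1: grad = -3.47-1 = -4.47; w = -3.47 - 0.5·(-4.47) = -1.235
step 2: grad = -1.235-1 = -2.235; w = -1.235 - 0.5·(-2.235) = -0.1175
step 3: grad = -0.1175-1 = -1.1175; w = -0.1175 - 0.5·(-1.1175) = 0.44125

0.44125


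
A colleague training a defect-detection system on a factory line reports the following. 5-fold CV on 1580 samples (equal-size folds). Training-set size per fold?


Fold size = 1580/5 = 316
Training per fold = 1580 - 316 = 1264

1264


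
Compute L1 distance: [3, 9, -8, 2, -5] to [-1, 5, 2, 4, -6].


d = |3+ 1| + |9-5| + |-8-2| + |2-4| + |-5+ 6|
  = 4 + 4 + 10 + 2 + 1
  = 21

21


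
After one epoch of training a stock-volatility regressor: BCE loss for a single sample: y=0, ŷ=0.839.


BCE = -[y·ln(p) + (1-y)·ln(1-p)]
= -0 - 1·ln(1-0.839)
= -ln(0.161) = 1.8264

1.8264


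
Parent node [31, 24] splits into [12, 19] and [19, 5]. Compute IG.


Parent = [31, 24], H_parent = 0.9883
H_left = 0.9629 (n=31), H_right = 0.7383 (n=24)
H_children = (31/55)·0.9629 + (24/55)·0.7383 = 0.8649
IG = 0.9883 - 0.8649 = 0.1234

0.1234


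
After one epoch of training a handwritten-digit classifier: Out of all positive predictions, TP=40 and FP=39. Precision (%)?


Precision = TP/(TP+FP)
= 40/(40+39)
= 40/79 = 50.63%

50.63%


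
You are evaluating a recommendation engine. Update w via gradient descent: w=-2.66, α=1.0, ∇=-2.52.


w_new = w - α·∇
= -2.66 - 1.0·-2.52
= -2.66 + 2.52
= -0.14

-0.14


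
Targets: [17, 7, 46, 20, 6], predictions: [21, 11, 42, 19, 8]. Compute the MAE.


Absolute errors: |17-21|=4, |7-11|=4, |46-42|=4, |20-19|=1, |6-8|=2
Sum = 15
MAE = 15/5 = 3

3


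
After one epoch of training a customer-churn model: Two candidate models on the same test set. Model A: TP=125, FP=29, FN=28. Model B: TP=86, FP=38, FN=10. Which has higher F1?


Model A: P=125/154=0.8117, R=125/153=0.817, F1=2PR/(P+R)=2TP/(2TP+FP+FN)=250/307=0.8143
Model B: P=86/124=0.6935, R=86/96=0.8958, F1=2PR/(P+R)=2TP/(2TP+FP+FN)=172/220=0.7818
0.8143 > 0.7818 → Model A

Model A


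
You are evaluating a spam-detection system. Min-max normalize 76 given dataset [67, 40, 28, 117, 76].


min=28, max=117
(76-28)/(117-28) = 48/89 = 0.5393

0.5393


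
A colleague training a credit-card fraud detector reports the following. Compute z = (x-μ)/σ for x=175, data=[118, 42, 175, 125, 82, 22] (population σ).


μ = 94, σ = 51.8491
z = (175 - 94)/51.8491 = 1.5622

1.5622


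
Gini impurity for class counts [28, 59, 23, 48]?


Probabilities: [28/158, 59/158, 23/158, 48/158] ≈ [0.1772, 0.3734, 0.1456, 0.3038]
Σpᵢ² = (784 + 3481 + 529 + 2304)/158² = 7098/24964
Gini = 1 - Σpᵢ² = 1 - 7098/24964 = 0.7157

0.7157


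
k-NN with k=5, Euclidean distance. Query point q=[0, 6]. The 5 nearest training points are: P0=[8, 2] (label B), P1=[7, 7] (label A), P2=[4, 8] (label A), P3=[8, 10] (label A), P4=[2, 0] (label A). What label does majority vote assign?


d(q,P0) = 8.9443  (label B)
d(q,P1) = 7.0711  (label A)
d(q,P2) = 4.4721  (label A)
d(q,P3) = 8.9443  (label A)
d(q,P4) = 6.3246  (label A)
Votes: A=4, B=1
Majority → A

A


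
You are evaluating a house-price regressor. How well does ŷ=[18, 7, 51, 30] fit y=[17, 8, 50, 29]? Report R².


ȳ = 26
SS_res = Σ(y-ŷ)² = 4
SS_tot = Σ(y-ȳ)² = 990
R² = 1 - SS_res/SS_tot = 1 - 0.004 = 0.996

0.996


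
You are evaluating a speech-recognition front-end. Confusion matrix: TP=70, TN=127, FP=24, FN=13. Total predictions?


Total = TP + TN + FP + FN
= 70 + 127 + 24 + 13
= 234
(Predicted positive: 94, predicted negative: 140)

234


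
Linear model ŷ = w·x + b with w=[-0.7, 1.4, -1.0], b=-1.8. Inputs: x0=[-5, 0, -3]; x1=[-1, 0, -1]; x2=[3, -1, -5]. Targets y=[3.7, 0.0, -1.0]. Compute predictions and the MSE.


ŷ0 = (-0.7)·(-5) + (1.4)·(0) + (-1.0)·(-3) - 1.8 = 4.7
ŷ1 = (-0.7)·(-1) + (1.4)·(0) + (-1.0)·(-1) - 1.8 = -0.1
ŷ2 = (-0.7)·(3) + (1.4)·(-1) + (-1.0)·(-5) - 1.8 = -0.3
errors² = [1.0, 0.01, 0.49]
MSE = 1.5000/3 = 0.5

0.5


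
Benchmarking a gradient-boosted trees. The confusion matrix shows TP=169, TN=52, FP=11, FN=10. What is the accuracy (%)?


Accuracy = (TP+TN)/(TP+TN+FP+FN)
= (169+52)/(242)
= 221/242 = 91.32%

91.32%


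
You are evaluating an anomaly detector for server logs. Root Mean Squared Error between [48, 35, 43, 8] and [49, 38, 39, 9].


MSE = 27/4 = 6.75
RMSE = √(27/4) = 2.5981

2.5981


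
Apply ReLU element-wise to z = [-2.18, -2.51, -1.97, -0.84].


ReLU(-2.18) = max(0, -2.18) = 0.0
ReLU(-2.51) = max(0, -2.51) = 0.0
ReLU(-1.97) = max(0, -1.97) = 0.0
ReLU(-0.84) = max(0, -0.84) = 0.0
result = [0.0, 0.0, 0.0, 0.0]

[0.0, 0.0, 0.0, 0.0]


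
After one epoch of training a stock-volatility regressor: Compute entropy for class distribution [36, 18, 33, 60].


Probabilities: [36/147, 18/147, 33/147, 60/147] ≈ [0.2449, 0.1224, 0.2245, 0.4082]
H = -((36/147)·log₂(36/147) + (18/147)·log₂(18/147) + (33/147)·log₂(33/147) + (60/147)·log₂(60/147))
  = 1.8796 bits

1.8796 bits


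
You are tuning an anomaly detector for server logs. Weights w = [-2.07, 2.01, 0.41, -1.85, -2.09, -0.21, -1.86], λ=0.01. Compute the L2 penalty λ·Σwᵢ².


‖w‖₂² = (-2.07)² + (2.01)² + (0.41)² + (-1.85)² + (-2.09)² + (-0.21)² + (-1.86)²
     = 4.2849 + 4.0401 + 0.1681 + 3.4225 + 4.3681 + 0.0441 + 3.4596
     = 19.7874
λ·‖w‖₂² = 0.01·19.7874 = 0.197874

0.197874


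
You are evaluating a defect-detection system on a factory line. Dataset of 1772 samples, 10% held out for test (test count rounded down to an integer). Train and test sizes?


Test = ⌊1772·10/100⌋ = 177
Train = 1772 - 177 = 1595

Train: 1595, Test: 177


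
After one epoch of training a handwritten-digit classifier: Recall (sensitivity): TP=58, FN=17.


Recall = TP/(TP+FN)
= 58/(58+17)
= 58/75 = 77.33%

77.33%


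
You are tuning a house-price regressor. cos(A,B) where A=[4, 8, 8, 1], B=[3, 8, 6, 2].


A·B = 4·3 + 8·8 + 8·6 + 1·2 = 126
‖A‖ = √145 = 12.0416, ‖B‖ = √113 = 10.6301
cos = 126/(√145·√113) = 126/√16385 = 0.9843

0.9843


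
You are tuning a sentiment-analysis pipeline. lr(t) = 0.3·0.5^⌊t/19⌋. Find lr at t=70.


n_drops = ⌊70/19⌋ = 3
lr = 0.3·0.5^3 = 0.3·0.125 = 0.0375

0.0375


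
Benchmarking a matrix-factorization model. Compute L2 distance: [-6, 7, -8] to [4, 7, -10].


d = √((-6-4)² + (7-7)² + (-8+ 10)²)
  = √(100 + 0 + 4)
  = √104 = 10.198

10.198


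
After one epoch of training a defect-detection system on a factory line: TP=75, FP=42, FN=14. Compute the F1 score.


Precision = 75/117 = 0.641
Recall = 75/89 = 0.8427
F1 = 2·P·R/(P+R) = 2·TP/(2·TP+FP+FN) = 150/(150+42+14) = 150/206 = 0.7282

0.7282


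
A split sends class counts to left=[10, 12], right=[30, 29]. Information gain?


Parent = [40, 41], H_parent = 0.9999
H_left = 0.994 (n=22), H_right = 0.9998 (n=59)
H_children = (22/81)·0.994 + (59/81)·0.9998 = 0.9982
IG = 0.9999 - 0.9982 = 0.0017

0.0017


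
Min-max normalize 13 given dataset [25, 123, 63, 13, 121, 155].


min=13, max=155
(13-13)/(155-13) = 0/142 = 0.0

0.0


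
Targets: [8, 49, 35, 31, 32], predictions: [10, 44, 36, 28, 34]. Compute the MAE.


Absolute errors: |8-10|=2, |49-44|=5, |35-36|=1, |31-28|=3, |32-34|=2
Sum = 13
MAE = 13/5 = 13/5

13/5


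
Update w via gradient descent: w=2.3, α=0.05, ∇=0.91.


w_new = w - α·∇
= 2.3 - 0.05·0.91
= 2.3 - 0.0455
= 2.2545

2.2545


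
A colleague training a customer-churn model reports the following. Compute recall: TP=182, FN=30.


Recall = TP/(TP+FN)
= 182/(182+30)
= 182/212 = 85.85%

85.85%


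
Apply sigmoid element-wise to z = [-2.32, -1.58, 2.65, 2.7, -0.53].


σ(-2.32) = 1/(1+e^2.32) = 0.0895
σ(-1.58) = 1/(1+e^1.58) = 0.1708
σ(2.65) = 1/(1+e^-2.65) = 0.934
σ(2.7) = 1/(1+e^-2.7) = 0.937
σ(-0.53) = 1/(1+e^0.53) = 0.3705
result = [0.0895, 0.1708, 0.934, 0.937, 0.3705]

[0.0895, 0.1708, 0.934, 0.937, 0.3705]


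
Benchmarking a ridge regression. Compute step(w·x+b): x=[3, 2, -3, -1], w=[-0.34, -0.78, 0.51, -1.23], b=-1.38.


z = (3)·(-0.34) + (2)·(-0.78) + (-3)·(0.51) + (-1)·(-1.23) - 1.38
  = -4.26
step(z) = 0 (z<0)

0


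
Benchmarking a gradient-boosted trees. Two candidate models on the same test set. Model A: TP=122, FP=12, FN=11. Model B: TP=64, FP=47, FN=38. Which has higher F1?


Model A: P=122/134=0.9104, R=122/133=0.9173, F1=2PR/(P+R)=2TP/(2TP+FP+FN)=244/267=0.9139
Model B: P=64/111=0.5766, R=64/102=0.6275, F1=2PR/(P+R)=2TP/(2TP+FP+FN)=128/213=0.6009
0.9139 > 0.6009 → Model A

Model A


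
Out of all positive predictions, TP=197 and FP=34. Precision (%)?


Precision = TP/(TP+FP)
= 197/(197+34)
= 197/231 = 85.28%

85.28%


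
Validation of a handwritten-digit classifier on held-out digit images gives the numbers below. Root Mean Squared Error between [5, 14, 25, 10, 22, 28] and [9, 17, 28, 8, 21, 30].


MSE = 43/6 = 7.1667
RMSE = √(43/6) = 2.6771

2.6771


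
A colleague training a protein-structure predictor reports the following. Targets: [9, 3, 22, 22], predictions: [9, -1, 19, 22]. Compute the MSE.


Squared errors: (9-9)²=0, (3+ 1)²=16, (22-19)²=9, (22-22)²=0
Sum = 25
MSE = 25/4 = 25/4

25/4


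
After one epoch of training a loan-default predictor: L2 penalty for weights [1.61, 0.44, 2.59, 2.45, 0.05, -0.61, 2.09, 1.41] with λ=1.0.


‖w‖₂² = (1.61)² + (0.44)² + (2.59)² + (2.45)² + (0.05)² + (-0.61)² + (2.09)² + (1.41)²
     = 2.5921 + 0.1936 + 6.7081 + 6.0025 + 0.0025 + 0.3721 + 4.3681 + 1.9881
     = 22.2271
λ·‖w‖₂² = 1.0·22.2271 = 22.2271

22.2271


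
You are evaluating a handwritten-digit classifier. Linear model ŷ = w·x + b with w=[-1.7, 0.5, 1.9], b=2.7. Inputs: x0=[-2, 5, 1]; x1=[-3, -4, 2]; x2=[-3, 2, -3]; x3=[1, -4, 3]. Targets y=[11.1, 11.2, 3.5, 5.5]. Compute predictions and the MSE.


ŷ0 = (-1.7)·(-2) + (0.5)·(5) + (1.9)·(1) + 2.7 = 10.5
ŷ1 = (-1.7)·(-3) + (0.5)·(-4) + (1.9)·(2) + 2.7 = 9.6
ŷ2 = (-1.7)·(-3) + (0.5)·(2) + (1.9)·(-3) + 2.7 = 3.1
ŷ3 = (-1.7)·(1) + (0.5)·(-4) + (1.9)·(3) + 2.7 = 4.7
errors² = [0.36, 2.56, 0.16, 0.64]
MSE = 3.7200/4 = 0.93

0.93


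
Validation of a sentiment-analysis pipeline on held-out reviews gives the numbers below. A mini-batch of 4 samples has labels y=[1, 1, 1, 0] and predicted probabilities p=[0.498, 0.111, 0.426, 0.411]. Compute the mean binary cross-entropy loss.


L[0] = -ln(0.498) = 0.6972
L[1] = -ln(0.111) = 2.1982
L[2] = -ln(0.426) = 0.8533
L[3] = -ln(1-0.411) = -ln(0.589) = 0.5293
mean = (0.6972 + 2.1982 + 0.8533 + 0.5293)/4 = 1.0695

1.0695


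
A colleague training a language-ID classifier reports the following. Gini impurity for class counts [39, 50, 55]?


Probabilities: [39/144, 50/144, 55/144] ≈ [0.2708, 0.3472, 0.3819]
Σpᵢ² = (1521 + 2500 + 3025)/144² = 7046/20736
Gini = 1 - Σpᵢ² = 1 - 7046/20736 = 0.6602

0.6602


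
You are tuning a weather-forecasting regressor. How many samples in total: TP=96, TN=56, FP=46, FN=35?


Total = TP + TN + FP + FN
= 96 + 56 + 46 + 35
= 233
(Predicted positive: 142, predicted negative: 91)

233


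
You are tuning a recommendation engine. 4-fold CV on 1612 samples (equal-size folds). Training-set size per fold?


Fold size = 1612/4 = 403
Training per fold = 1612 - 403 = 1209

1209


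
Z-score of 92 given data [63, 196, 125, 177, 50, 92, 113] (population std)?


μ = 116.5714, σ = 50.6384
z = (92 - 116.5714)/50.6384 = -0.4852

-0.4852


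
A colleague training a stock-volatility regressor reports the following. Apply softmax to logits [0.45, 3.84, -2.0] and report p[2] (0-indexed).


Exponentials: e^0.45=1.5683, e^3.84=46.5255, e^-2.0=0.1353
Sum = 48.2291
Softmax = [0.0325, 0.9647, 0.0028]
p[2] = 0.1353/48.2291 = 0.0028

0.0028


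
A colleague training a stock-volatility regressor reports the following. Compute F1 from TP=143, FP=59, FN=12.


Precision = 143/202 = 0.7079
Recall = 143/155 = 0.9226
F1 = 2·P·R/(P+R) = 2·TP/(2·TP+FP+FN) = 286/(286+59+12) = 286/357 = 0.8011

0.8011


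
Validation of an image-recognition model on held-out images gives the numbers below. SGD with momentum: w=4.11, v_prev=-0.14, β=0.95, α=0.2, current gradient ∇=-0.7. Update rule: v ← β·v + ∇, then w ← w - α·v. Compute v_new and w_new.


v_new = 0.95·-0.14 - 0.7 = -0.133 - 0.7 = -0.833
w_new = 4.11 - 0.2·-0.833 = 4.11 + 0.1666 = 4.2766

v_new=-0.833, w_new=4.2766


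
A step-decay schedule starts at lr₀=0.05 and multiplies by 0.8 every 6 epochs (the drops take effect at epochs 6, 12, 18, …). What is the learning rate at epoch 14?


n_drops = ⌊14/6⌋ = 2
lr = 0.05·0.8^2 = 0.05·0.64 = 0.032

0.032


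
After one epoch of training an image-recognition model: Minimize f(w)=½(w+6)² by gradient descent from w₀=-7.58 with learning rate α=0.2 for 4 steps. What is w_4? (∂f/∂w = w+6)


step 1: grad = -7.58+6 = -1.58; w = -7.58 - 0.2·(-1.58) = -7.264
step 2: grad = -7.264+6 = -1.264; w = -7.264 - 0.2·(-1.264) = -7.0112
step 3: grad = -7.0112+6 = -1.0112; w = -7.0112 - 0.2·(-1.0112) = -6.80896
step 4: grad = -6.80896+6 = -0.80896; w = -6.80896 - 0.2·(-0.80896) = -6.647168

-6.647168


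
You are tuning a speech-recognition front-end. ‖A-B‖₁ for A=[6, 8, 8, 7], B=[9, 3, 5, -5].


d = |6-9| + |8-3| + |8-5| + |7+ 5|
  = 3 + 5 + 3 + 12
  = 23

23


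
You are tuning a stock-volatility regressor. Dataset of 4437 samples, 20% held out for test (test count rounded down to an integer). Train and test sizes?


Test = ⌊4437·20/100⌋ = 887
Train = 4437 - 887 = 3550

Train: 3550, Test: 887


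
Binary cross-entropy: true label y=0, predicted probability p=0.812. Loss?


BCE = -[y·ln(p) + (1-y)·ln(1-p)]
= -0 - 1·ln(1-0.812)
= -ln(0.188) = 1.6713

1.6713


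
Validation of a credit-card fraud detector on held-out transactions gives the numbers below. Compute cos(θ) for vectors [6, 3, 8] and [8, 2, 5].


A·B = 6·8 + 3·2 + 8·5 = 94
‖A‖ = √109 = 10.4403, ‖B‖ = √93 = 9.6437
cos = 94/(√109·√93) = 94/√10137 = 0.9336

0.9336


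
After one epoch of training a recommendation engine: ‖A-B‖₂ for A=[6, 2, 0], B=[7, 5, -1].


d = √((6-7)² + (2-5)² + (0+ 1)²)
  = √(1 + 9 + 1)
  = √11 = 3.3166

3.3166


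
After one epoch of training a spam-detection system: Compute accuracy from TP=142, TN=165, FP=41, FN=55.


Accuracy = (TP+TN)/(TP+TN+FP+FN)
= (142+165)/(403)
= 307/403 = 76.18%

76.18%


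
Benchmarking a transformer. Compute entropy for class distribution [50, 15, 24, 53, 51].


Probabilities: [50/193, 15/193, 24/193, 53/193, 51/193] ≈ [0.2591, 0.0777, 0.1244, 0.2746, 0.2642]
H = -((50/193)·log₂(50/193) + (15/193)·log₂(15/193) + (24/193)·log₂(24/193) + (53/193)·log₂(53/193) + (51/193)·log₂(51/193))
  = 2.1846 bits

2.1846 bits


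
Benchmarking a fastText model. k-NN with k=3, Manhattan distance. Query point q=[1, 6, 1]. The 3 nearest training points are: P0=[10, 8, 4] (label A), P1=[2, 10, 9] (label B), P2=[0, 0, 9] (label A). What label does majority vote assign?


d(q,P0) = 14  (label A)
d(q,P1) = 13  (label B)
d(q,P2) = 15  (label A)
Votes: A=2, B=1
Majority → A

A


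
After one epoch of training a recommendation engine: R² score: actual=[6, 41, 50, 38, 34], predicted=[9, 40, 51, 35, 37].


ȳ = 33.8
SS_res = Σ(y-ŷ)² = 29
SS_tot = Σ(y-ȳ)² = 1104.8
R² = 1 - SS_res/SS_tot = 1 - 0.0262 = 0.9738

0.9738


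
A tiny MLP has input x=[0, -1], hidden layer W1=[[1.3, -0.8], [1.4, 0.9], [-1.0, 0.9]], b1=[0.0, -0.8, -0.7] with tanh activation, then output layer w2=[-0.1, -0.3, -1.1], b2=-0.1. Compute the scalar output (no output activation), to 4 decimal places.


z1[0] = (1.3)·(0) + (-0.8)·(-1) + 0.0 = 0.8
z1[1] = (1.4)·(0) + (0.9)·(-1) - 0.8 = -1.7
z1[2] = (-1.0)·(0) + (0.9)·(-1) - 0.7 = -1.6
h = tanh(z1) = [0.664, -0.9354, -0.9217]
output = (-0.1)·(0.664) + (-0.3)·(-0.9354) + (-1.1)·(-0.9217) - 0.1 = 1.1281

1.1281


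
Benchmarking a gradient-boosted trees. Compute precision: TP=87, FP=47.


Precision = TP/(TP+FP)
= 87/(87+47)
= 87/134 = 64.93%

64.93%


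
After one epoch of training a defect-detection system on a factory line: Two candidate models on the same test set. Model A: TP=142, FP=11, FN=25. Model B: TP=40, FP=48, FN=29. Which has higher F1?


Model A: P=142/153=0.9281, R=142/167=0.8503, F1=2PR/(P+R)=2TP/(2TP+FP+FN)=284/320=0.8875
Model B: P=40/88=0.4545, R=40/69=0.5797, F1=2PR/(P+R)=2TP/(2TP+FP+FN)=80/157=0.5096
0.8875 > 0.5096 → Model A

Model A


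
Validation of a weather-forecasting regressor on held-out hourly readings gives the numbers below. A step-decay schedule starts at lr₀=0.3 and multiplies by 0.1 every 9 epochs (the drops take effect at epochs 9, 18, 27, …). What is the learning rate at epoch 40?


n_drops = ⌊40/9⌋ = 4
lr = 0.3·0.1^4 = 0.3·0.0001 = 0.00003

0.00003


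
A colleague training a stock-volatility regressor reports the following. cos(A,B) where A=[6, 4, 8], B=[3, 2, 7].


A·B = 6·3 + 4·2 + 8·7 = 82
‖A‖ = √116 = 10.7703, ‖B‖ = √62 = 7.874
cos = 82/(√116·√62) = 82/√7192 = 0.9669

0.9669


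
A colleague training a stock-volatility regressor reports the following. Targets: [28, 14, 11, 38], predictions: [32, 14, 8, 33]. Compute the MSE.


Squared errors: (28-32)²=16, (14-14)²=0, (11-8)²=9, (38-33)²=25
Sum = 50
MSE = 50/4 = 25/2

25/2


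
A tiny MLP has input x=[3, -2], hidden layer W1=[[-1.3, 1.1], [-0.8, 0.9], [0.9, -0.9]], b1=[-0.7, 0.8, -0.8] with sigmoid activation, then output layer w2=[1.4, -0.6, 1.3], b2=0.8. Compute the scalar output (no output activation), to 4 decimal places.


z1[0] = (-1.3)·(3) + (1.1)·(-2) - 0.7 = -6.8
z1[1] = (-0.8)·(3) + (0.9)·(-2) + 0.8 = -3.4
z1[2] = (0.9)·(3) + (-0.9)·(-2) - 0.8 = 3.7
h = sigmoid(z1) = [0.0011, 0.0323, 0.9759]
output = (1.4)·(0.0011) + (-0.6)·(0.0323) + (1.3)·(0.9759) + 0.8 = 2.0508

2.0508


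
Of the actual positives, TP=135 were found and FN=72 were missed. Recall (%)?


Recall = TP/(TP+FN)
= 135/(135+72)
= 135/207 = 65.22%

65.22%


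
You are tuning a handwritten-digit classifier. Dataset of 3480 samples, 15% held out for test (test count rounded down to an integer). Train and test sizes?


Test = ⌊3480·15/100⌋ = 522
Train = 3480 - 522 = 2958

Train: 2958, Test: 522


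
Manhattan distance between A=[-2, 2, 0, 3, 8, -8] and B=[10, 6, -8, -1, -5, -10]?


d = |-2-10| + |2-6| + |0+ 8| + |3+ 1| + |8+ 5| + |-8+ 10|
  = 12 + 4 + 8 + 4 + 13 + 2
  = 43

43


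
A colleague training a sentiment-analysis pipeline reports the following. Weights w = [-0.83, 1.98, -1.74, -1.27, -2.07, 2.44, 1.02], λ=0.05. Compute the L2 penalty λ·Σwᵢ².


‖w‖₂² = (-0.83)² + (1.98)² + (-1.74)² + (-1.27)² + (-2.07)² + (2.44)² + (1.02)²
     = 0.6889 + 3.9204 + 3.0276 + 1.6129 + 4.2849 + 5.9536 + 1.0404
     = 20.5287
λ·‖w‖₂² = 0.05·20.5287 = 1.026435

1.026435


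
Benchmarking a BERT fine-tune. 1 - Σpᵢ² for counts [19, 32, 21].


Probabilities: [19/72, 32/72, 21/72] ≈ [0.2639, 0.4444, 0.2917]
Σpᵢ² = (361 + 1024 + 441)/72² = 1826/5184
Gini = 1 - Σpᵢ² = 1 - 1826/5184 = 0.6478

0.6478


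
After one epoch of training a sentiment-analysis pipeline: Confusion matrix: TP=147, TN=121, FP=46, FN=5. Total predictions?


Total = TP + TN + FP + FN
= 147 + 121 + 46 + 5
= 319
(Predicted positive: 193, predicted negative: 126)

319


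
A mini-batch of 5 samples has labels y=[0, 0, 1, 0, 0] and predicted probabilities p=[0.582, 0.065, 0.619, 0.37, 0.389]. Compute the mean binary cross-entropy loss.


L[0] = -ln(1-0.582) = -ln(0.418) = 0.8723
L[1] = -ln(1-0.065) = -ln(0.935) = 0.0672
L[2] = -ln(0.619) = 0.4797
L[3] = -ln(1-0.37) = -ln(0.63) = 0.462
L[4] = -ln(1-0.389) = -ln(0.611) = 0.4927
mean = (0.8723 + 0.0672 + 0.4797 + 0.462 + 0.4927)/5 = 0.4748

0.4748


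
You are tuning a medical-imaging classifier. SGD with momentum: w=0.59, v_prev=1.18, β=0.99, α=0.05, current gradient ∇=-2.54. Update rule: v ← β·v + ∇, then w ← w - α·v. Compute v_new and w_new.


v_new = 0.99·1.18 - 2.54 = 1.1682 - 2.54 = -1.3718
w_new = 0.59 - 0.05·-1.3718 = 0.59 + 0.06859 = 0.65859

v_new=-1.3718, w_new=0.65859


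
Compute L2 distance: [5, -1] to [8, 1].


d = √((5-8)² + (-1-1)²)
  = √(9 + 4)
  = √13 = 3.6056

3.6056


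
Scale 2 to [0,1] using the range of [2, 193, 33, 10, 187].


min=2, max=193
(2-2)/(193-2) = 0/191 = 0.0

0.0


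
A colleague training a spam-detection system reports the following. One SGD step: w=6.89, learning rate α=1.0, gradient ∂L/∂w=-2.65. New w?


w_new = w - α·∇
= 6.89 - 1.0·-2.65
= 6.89 + 2.65
= 9.54

9.54


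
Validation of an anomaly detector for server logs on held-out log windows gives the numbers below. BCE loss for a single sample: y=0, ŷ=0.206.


BCE = -[y·ln(p) + (1-y)·ln(1-p)]
= -0 - 1·ln(1-0.206)
= -ln(0.794) = 0.2307

0.2307


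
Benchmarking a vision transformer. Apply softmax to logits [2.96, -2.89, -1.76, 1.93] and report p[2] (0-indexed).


Exponentials: e^2.96=19.298, e^-2.89=0.0556, e^-1.76=0.172, e^1.93=6.8895
Sum = 26.4151
Softmax = [0.7306, 0.0021, 0.0065, 0.2608]
p[2] = 0.172/26.4151 = 0.0065

0.0065


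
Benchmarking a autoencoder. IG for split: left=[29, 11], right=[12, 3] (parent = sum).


Parent = [41, 14], H_parent = 0.8184
H_left = 0.8485 (n=40), H_right = 0.7219 (n=15)
H_children = (40/55)·0.8485 + (15/55)·0.7219 = 0.814
IG = 0.8184 - 0.814 = 0.0044

0.0044


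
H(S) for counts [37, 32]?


Probabilities: [37/69, 32/69] ≈ [0.5362, 0.4638]
H = -((37/69)·log₂(37/69) + (32/69)·log₂(32/69))
  = 0.9962 bits

0.9962 bits


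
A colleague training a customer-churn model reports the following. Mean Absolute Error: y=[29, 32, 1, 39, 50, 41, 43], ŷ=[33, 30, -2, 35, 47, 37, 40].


Absolute errors: |29-33|=4, |32-30|=2, |1+ 2|=3, |39-35|=4, |50-47|=3, |41-37|=4, |43-40|=3
Sum = 23
MAE = 23/7 = 23/7

23/7


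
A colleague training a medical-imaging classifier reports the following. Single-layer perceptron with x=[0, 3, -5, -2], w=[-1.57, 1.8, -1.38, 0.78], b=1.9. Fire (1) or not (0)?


z = (0)·(-1.57) + (3)·(1.8) + (-5)·(-1.38) + (-2)·(0.78) + 1.9
  = 12.64
step(z) = 1 (z≥0)

1


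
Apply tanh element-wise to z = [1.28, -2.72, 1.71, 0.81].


tanh(1.28) = 0.8565
tanh(-2.72) = -0.9914
tanh(1.71) = 0.9366
tanh(0.81) = 0.6696
result = [0.8565, -0.9914, 0.9366, 0.6696]

[0.8565, -0.9914, 0.9366, 0.6696]


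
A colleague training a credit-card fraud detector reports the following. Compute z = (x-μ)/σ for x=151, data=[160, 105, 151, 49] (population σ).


μ = 116.25, σ = 44.0759
z = (151 - 116.25)/44.0759 = 0.7884

0.7884


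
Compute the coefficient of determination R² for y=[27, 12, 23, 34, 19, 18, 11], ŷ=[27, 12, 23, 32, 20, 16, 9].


ȳ = 20.5714
SS_res = Σ(y-ŷ)² = 13
SS_tot = Σ(y-ȳ)² = 401.71
R² = 1 - SS_res/SS_tot = 1 - 0.0324 = 0.9676

0.9676


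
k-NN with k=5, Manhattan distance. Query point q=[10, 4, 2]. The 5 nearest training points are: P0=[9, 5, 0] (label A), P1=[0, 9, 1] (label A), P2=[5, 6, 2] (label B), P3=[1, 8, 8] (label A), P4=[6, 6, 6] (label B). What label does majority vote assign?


d(q,P0) = 4  (label A)
d(q,P1) = 16  (label A)
d(q,P2) = 7  (label B)
d(q,P3) = 19  (label A)
d(q,P4) = 10  (label B)
Votes: A=3, B=2
Majority → A

A


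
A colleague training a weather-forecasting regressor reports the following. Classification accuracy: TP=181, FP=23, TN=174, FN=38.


Accuracy = (TP+TN)/(TP+TN+FP+FN)
= (181+174)/(416)
= 355/416 = 85.34%

85.34%


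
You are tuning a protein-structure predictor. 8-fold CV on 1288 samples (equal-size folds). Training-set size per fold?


Fold size = 1288/8 = 161
Training per fold = 1288 - 161 = 1127

1127


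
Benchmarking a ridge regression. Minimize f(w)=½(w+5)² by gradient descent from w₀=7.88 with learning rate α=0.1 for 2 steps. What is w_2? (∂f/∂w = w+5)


step 1: grad = 7.88+5 = 12.88; w = 7.88 - 0.1·(12.88) = 6.592
step 2: grad = 6.592+5 = 11.592; w = 6.592 - 0.1·(11.592) = 5.4328

5.4328


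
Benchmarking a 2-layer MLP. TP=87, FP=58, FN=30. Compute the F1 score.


Precision = 87/145 = 0.6
Recall = 87/117 = 0.7436
F1 = 2·P·R/(P+R) = 2·TP/(2·TP+FP+FN) = 174/(174+58+30) = 174/262 = 0.6641

0.6641


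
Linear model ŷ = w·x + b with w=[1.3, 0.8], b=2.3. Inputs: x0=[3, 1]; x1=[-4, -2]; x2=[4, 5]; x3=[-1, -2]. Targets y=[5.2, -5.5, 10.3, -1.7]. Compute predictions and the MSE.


ŷ0 = (1.3)·(3) + (0.8)·(1) + 2.3 = 7.0
ŷ1 = (1.3)·(-4) + (0.8)·(-2) + 2.3 = -4.5
ŷ2 = (1.3)·(4) + (0.8)·(5) + 2.3 = 11.5
ŷ3 = (1.3)·(-1) + (0.8)·(-2) + 2.3 = -0.6
errors² = [3.24, 1.0, 1.44, 1.21]
MSE = 6.8900/4 = 1.7225

1.7225


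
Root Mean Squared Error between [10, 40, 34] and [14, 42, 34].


MSE = 20/3 = 6.6667
RMSE = √(20/3) = 2.582

2.582


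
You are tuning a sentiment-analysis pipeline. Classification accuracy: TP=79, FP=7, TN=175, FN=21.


Accuracy = (TP+TN)/(TP+TN+FP+FN)
= (79+175)/(282)
= 254/282 = 90.07%

90.07%


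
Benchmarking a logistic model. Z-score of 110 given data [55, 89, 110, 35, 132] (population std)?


μ = 84.2, σ = 35.3463
z = (110 - 84.2)/35.3463 = 0.7299

0.7299


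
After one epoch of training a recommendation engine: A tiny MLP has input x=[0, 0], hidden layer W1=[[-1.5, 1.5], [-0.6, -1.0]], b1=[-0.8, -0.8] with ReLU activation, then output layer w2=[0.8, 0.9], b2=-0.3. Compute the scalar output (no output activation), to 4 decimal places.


z1[0] = (-1.5)·(0) + (1.5)·(0) - 0.8 = -0.8
z1[1] = (-0.6)·(0) + (-1.0)·(0) - 0.8 = -0.8
h = ReLU(z1) = [0.0, 0.0]
output = (0.8)·(0.0) + (0.9)·(0.0) - 0.3 = -0.3

-0.3


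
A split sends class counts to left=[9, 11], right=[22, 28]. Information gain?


Parent = [31, 39], H_parent = 0.9906
H_left = 0.9928 (n=20), H_right = 0.9896 (n=50)
H_children = (20/70)·0.9928 + (50/70)·0.9896 = 0.9905
IG = 0.9906 - 0.9905 = 0.0001

0.0001


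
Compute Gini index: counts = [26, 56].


Probabilities: [26/82, 56/82] ≈ [0.3171, 0.6829]
Σpᵢ² = (676 + 3136)/82² = 3812/6724
Gini = 1 - Σpᵢ² = 1 - 3812/6724 = 0.4331

0.4331


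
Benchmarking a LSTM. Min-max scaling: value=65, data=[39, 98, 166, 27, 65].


min=27, max=166
(65-27)/(166-27) = 38/139 = 0.2734

0.2734


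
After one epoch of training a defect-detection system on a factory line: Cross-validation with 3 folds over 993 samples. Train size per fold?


Fold size = 993/3 = 331
Training per fold = 993 - 331 = 662

662


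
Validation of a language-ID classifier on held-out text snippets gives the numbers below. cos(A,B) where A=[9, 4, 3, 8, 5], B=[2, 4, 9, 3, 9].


A·B = 9·2 + 4·4 + 3·9 + 8·3 + 5·9 = 130
‖A‖ = √195 = 13.9642, ‖B‖ = √191 = 13.8203
cos = 130/(√195·√191) = 130/√37245 = 0.6736

0.6736


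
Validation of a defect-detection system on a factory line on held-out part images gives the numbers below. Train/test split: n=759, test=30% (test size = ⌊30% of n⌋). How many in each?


Test = ⌊759·30/100⌋ = 227
Train = 759 - 227 = 532

Train: 532, Test: 227


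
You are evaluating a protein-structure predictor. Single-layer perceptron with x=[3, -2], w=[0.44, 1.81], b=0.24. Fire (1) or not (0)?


z = (3)·(0.44) + (-2)·(1.81) + 0.24
  = -2.06
step(z) = 0 (z<0)

0


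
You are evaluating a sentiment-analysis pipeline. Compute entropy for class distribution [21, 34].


Probabilities: [21/55, 34/55] ≈ [0.3818, 0.6182]
H = -((21/55)·log₂(21/55) + (34/55)·log₂(34/55))
  = 0.9593 bits

0.9593 bits


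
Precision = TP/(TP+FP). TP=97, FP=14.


Precision = TP/(TP+FP)
= 97/(97+14)
= 97/111 = 87.39%

87.39%


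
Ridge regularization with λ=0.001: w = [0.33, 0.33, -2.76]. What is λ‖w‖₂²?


‖w‖₂² = (0.33)² + (0.33)² + (-2.76)²
     = 0.1089 + 0.1089 + 7.6176
     = 7.8354
λ·‖w‖₂² = 0.001·7.8354 = 0.007835

0.007835


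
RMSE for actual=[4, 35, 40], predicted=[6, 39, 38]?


MSE = 24/3 = 8
RMSE = √(24/3) = 2.8284

2.8284


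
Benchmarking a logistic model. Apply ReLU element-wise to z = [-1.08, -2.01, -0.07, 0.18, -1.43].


ReLU(-1.08) = max(0, -1.08) = 0.0
ReLU(-2.01) = max(0, -2.01) = 0.0
ReLU(-0.07) = max(0, -0.07) = 0.0
ReLU(0.18) = max(0, 0.18) = 0.18
ReLU(-1.43) = max(0, -1.43) = 0.0
result = [0.0, 0.0, 0.0, 0.18, 0.0]

[0.0, 0.0, 0.0, 0.18, 0.0]


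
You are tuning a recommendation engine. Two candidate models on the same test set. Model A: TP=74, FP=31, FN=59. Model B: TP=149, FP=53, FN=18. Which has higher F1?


Model A: P=74/105=0.7048, R=74/133=0.5564, F1=2PR/(P+R)=2TP/(2TP+FP+FN)=148/238=0.6218
Model B: P=149/202=0.7376, R=149/167=0.8922, F1=2PR/(P+R)=2TP/(2TP+FP+FN)=298/369=0.8076
0.6218 < 0.8076 → Model B

Model B


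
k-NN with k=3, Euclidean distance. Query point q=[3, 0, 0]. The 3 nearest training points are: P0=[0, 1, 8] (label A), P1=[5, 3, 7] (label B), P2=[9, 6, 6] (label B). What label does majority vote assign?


d(q,P0) = 8.6023  (label A)
d(q,P1) = 7.874  (label B)
d(q,P2) = 10.3923  (label B)
Votes: A=1, B=2
Majority → B

B


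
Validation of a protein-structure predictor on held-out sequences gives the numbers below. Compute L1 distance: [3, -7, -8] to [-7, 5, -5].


d = |3+ 7| + |-7-5| + |-8+ 5|
  = 10 + 12 + 3
  = 25

25


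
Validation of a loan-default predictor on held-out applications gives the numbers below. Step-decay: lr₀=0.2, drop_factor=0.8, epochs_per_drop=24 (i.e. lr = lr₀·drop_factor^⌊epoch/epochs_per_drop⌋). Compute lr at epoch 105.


n_drops = ⌊105/24⌋ = 4
lr = 0.2·0.8^4 = 0.2·0.4096 = 0.08192

0.08192


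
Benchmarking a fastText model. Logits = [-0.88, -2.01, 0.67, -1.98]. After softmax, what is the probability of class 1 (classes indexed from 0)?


Exponentials: e^-0.88=0.4148, e^-2.01=0.134, e^0.67=1.9542, e^-1.98=0.1381
Sum = 2.6411
Softmax = [0.1571, 0.0507, 0.7399, 0.0523]
p[1] = 0.134/2.6411 = 0.0507

0.0507


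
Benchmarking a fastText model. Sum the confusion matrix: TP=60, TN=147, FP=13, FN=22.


Total = TP + TN + FP + FN
= 60 + 147 + 13 + 22
= 242
(Predicted positive: 73, predicted negative: 169)

242


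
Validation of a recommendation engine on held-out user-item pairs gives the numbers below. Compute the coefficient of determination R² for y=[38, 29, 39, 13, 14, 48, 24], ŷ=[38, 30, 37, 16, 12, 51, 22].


ȳ = 29.2857
SS_res = Σ(y-ŷ)² = 31
SS_tot = Σ(y-ȳ)² = 1047.43
R² = 1 - SS_res/SS_tot = 1 - 0.0296 = 0.9704

0.9704


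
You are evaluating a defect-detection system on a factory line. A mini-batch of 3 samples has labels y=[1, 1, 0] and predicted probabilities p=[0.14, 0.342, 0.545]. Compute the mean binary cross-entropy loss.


L[0] = -ln(0.14) = 1.9661
L[1] = -ln(0.342) = 1.0729
L[2] = -ln(1-0.545) = -ln(0.455) = 0.7875
mean = (1.9661 + 1.0729 + 0.7875)/3 = 1.2755

1.2755


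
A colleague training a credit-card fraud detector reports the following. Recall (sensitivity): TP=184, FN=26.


Recall = TP/(TP+FN)
= 184/(184+26)
= 184/210 = 87.62%

87.62%


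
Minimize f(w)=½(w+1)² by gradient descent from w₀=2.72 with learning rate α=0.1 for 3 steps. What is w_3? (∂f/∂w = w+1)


step 1: grad = 2.72+1 = 3.72; w = 2.72 - 0.1·(3.72) = 2.348
step 2: grad = 2.348+1 = 3.348; w = 2.348 - 0.1·(3.348) = 2.0132
step 3: grad = 2.0132+1 = 3.0132; w = 2.0132 - 0.1·(3.0132) = 1.71188

1.71188


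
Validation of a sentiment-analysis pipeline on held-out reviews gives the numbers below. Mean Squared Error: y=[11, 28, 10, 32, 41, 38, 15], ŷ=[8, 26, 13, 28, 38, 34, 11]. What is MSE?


Squared errors: (11-8)²=9, (28-26)²=4, (10-13)²=9, (32-28)²=16, (41-38)²=9, (38-34)²=16, (15-11)²=16
Sum = 79
MSE = 79/7 = 79/7

79/7


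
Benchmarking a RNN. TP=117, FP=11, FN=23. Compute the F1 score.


Precision = 117/128 = 0.9141
Recall = 117/140 = 0.8357
F1 = 2·P·R/(P+R) = 2·TP/(2·TP+FP+FN) = 234/(234+11+23) = 234/268 = 0.8731

0.8731


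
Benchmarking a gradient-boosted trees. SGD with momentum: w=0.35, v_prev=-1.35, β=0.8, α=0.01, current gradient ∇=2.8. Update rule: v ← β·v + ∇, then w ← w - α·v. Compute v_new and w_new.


v_new = 0.8·-1.35 + 2.8 = -1.08 + 2.8 = 1.72
w_new = 0.35 - 0.01·1.72 = 0.35 - 0.0172 = 0.3328

v_new=1.72, w_new=0.3328


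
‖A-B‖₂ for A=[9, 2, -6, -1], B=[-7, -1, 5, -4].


d = √((9+ 7)² + (2+ 1)² + (-6-5)² + (-1+ 4)²)
  = √(256 + 9 + 121 + 9)
  = √395 = 19.8746

19.8746


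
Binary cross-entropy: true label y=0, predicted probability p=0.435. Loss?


BCE = -[y·ln(p) + (1-y)·ln(1-p)]
= -0 - 1·ln(1-0.435)
= -ln(0.565) = 0.5709

0.5709


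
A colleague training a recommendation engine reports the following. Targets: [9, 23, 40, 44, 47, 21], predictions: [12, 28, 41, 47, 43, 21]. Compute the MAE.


Absolute errors: |9-12|=3, |23-28|=5, |40-41|=1, |44-47|=3, |47-43|=4, |21-21|=0
Sum = 16
MAE = 16/6 = 8/3

8/3


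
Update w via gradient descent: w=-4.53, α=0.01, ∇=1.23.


w_new = w - α·∇
= -4.53 - 0.01·1.23
= -4.53 - 0.0123
= -4.5423

-4.5423


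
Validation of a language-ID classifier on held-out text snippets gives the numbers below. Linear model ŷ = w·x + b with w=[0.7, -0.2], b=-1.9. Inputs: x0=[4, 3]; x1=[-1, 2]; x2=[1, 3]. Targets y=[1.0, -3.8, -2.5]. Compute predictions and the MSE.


ŷ0 = (0.7)·(4) + (-0.2)·(3) - 1.9 = 0.3
ŷ1 = (0.7)·(-1) + (-0.2)·(2) - 1.9 = -3.0
ŷ2 = (0.7)·(1) + (-0.2)·(3) - 1.9 = -1.8
errors² = [0.49, 0.64, 0.49]
MSE = 1.6200/3 = 0.54

0.54


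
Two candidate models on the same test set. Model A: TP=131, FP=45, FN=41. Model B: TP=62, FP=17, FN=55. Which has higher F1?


Model A: P=131/176=0.7443, R=131/172=0.7616, F1=2PR/(P+R)=2TP/(2TP+FP+FN)=262/348=0.7529
Model B: P=62/79=0.7848, R=62/117=0.5299, F1=2PR/(P+R)=2TP/(2TP+FP+FN)=124/196=0.6327
0.7529 > 0.6327 → Model A

Model A


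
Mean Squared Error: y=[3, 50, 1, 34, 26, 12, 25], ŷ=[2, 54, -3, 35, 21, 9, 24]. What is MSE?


Squared errors: (3-2)²=1, (50-54)²=16, (1+ 3)²=16, (34-35)²=1, (26-21)²=25, (12-9)²=9, (25-24)²=1
Sum = 69
MSE = 69/7 = 69/7

69/7


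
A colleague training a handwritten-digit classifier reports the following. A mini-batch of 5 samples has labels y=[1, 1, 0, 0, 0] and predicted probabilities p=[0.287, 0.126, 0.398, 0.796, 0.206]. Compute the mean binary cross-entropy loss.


L[0] = -ln(0.287) = 1.2483
L[1] = -ln(0.126) = 2.0715
L[2] = -ln(1-0.398) = -ln(0.602) = 0.5075
L[3] = -ln(1-0.796) = -ln(0.204) = 1.5896
L[4] = -ln(1-0.206) = -ln(0.794) = 0.2307
mean = (1.2483 + 2.0715 + 0.5075 + 1.5896 + 0.2307)/5 = 1.1295

1.1295


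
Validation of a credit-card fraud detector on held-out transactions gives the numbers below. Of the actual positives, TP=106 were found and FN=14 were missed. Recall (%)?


Recall = TP/(TP+FN)
= 106/(106+14)
= 106/120 = 88.33%

88.33%


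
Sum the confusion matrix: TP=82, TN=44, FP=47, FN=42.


Total = TP + TN + FP + FN
= 82 + 44 + 47 + 42
= 215
(Predicted positive: 129, predicted negative: 86)

215


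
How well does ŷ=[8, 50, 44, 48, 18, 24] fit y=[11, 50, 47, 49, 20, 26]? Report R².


ȳ = 33.8333
SS_res = Σ(y-ŷ)² = 27
SS_tot = Σ(y-ȳ)² = 1438.83
R² = 1 - SS_res/SS_tot = 1 - 0.0188 = 0.9812

0.9812


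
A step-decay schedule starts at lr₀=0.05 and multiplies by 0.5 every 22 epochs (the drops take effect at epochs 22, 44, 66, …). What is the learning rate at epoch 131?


n_drops = ⌊131/22⌋ = 5
lr = 0.05·0.5^5 = 0.05·0.03125 = 0.0015625

0.0015625


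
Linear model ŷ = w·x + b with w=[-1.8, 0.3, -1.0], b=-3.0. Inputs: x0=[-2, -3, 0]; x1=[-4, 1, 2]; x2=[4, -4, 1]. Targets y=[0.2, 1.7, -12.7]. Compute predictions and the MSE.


ŷ0 = (-1.8)·(-2) + (0.3)·(-3) + (-1.0)·(0) - 3.0 = -0.3
ŷ1 = (-1.8)·(-4) + (0.3)·(1) + (-1.0)·(2) - 3.0 = 2.5
ŷ2 = (-1.8)·(4) + (0.3)·(-4) + (-1.0)·(1) - 3.0 = -12.4
errors² = [0.25, 0.64, 0.09]
MSE = 0.9800/3 = 0.3267

0.3267
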